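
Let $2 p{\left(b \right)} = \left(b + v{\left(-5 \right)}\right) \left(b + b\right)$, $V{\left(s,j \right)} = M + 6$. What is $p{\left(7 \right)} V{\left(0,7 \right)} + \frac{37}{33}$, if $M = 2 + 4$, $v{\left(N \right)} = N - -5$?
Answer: $\frac{19441}{33} \approx 589.12$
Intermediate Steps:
$v{\left(N \right)} = 5 + N$ ($v{\left(N \right)} = N + 5 = 5 + N$)
$M = 6$
$V{\left(s,j \right)} = 12$ ($V{\left(s,j \right)} = 6 + 6 = 12$)
$p{\left(b \right)} = b^{2}$ ($p{\left(b \right)} = \frac{\left(b + \left(5 - 5\right)\right) \left(b + b\right)}{2} = \frac{\left(b + 0\right) 2 b}{2} = \frac{b 2 b}{2} = \frac{2 b^{2}}{2} = b^{2}$)
$p{\left(7 \right)} V{\left(0,7 \right)} + \frac{37}{33} = 7^{2} \cdot 12 + \frac{37}{33} = 49 \cdot 12 + 37 \cdot \frac{1}{33} = 588 + \frac{37}{33} = \frac{19441}{33}$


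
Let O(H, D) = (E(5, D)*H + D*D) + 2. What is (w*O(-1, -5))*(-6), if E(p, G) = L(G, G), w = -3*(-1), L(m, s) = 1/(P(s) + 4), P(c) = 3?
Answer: -3384/7 ≈ -483.43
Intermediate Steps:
L(m, s) = ⅐ (L(m, s) = 1/(3 + 4) = 1/7 = ⅐)
w = 3
E(p, G) = ⅐
O(H, D) = 2 + D² + H/7 (O(H, D) = (H/7 + D*D) + 2 = (H/7 + D²) + 2 = (D² + H/7) + 2 = 2 + D² + H/7)
(w*O(-1, -5))*(-6) = (3*(2 + (-5)² + (⅐)*(-1)))*(-6) = (3*(2 + 25 - ⅐))*(-6) = (3*(188/7))*(-6) = (564/7)*(-6) = -3384/7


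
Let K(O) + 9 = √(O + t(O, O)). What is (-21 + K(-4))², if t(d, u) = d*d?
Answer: 912 - 120*√3 ≈ 704.15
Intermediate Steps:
t(d, u) = d²
K(O) = -9 + √(O + O²)
(-21 + K(-4))² = (-21 + (-9 + √(-4*(1 - 4))))² = (-21 + (-9 + √(-4*(-3))))² = (-21 + (-9 + √12))² = (-21 + (-9 + 2*√3))² = (-30 + 2*√3)²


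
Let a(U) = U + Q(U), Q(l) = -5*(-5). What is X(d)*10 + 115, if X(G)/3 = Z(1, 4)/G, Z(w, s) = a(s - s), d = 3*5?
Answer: 165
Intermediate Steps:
Q(l) = 25
d = 15
a(U) = 25 + U (a(U) = U + 25 = 25 + U)
Z(w, s) = 25 (Z(w, s) = 25 + (s - s) = 25 + 0 = 25)
X(G) = 75/G (X(G) = 3*(25/G) = 75/G)
X(d)*10 + 115 = (75/15)*10 + 115 = (75*(1/15))*10 + 115 = 5*10 + 115 = 50 + 115 = 165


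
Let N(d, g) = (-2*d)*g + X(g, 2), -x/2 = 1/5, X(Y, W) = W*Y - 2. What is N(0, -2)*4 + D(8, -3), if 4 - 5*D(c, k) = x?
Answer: -578/25 ≈ -23.120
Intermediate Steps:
X(Y, W) = -2 + W*Y
x = -2/5 ≈ -0.40000
D(c, k) = 22/25 (D(c, k) = 4/5 - 1/5*(-2/5) = 4/5 + 2/25 = 22/25)
N(d, g) = -2 + 2*g - 2*d*g (N(d, g) = (-2*d)*g + (-2 + 2*g) = -2*d*g + (-2 + 2*g) = -2 + 2*g - 2*d*g)
N(0, -2)*4 + D(8, -3) = (-2 + 2*(-2) - 2*0*(-2))*4 + 22/25 = (-2 - 4 + 0)*4 + 22/25 = -6*4 + 22/25 = -24 + 22/25 = -578/25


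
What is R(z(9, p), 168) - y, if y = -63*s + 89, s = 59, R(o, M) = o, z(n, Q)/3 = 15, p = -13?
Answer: 3673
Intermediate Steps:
z(n, Q) = 45 (z(n, Q) = 3*15 = 45)
y = -3628 (y = -63*59 + 89 = -3717 + 89 = -3628)
R(z(9, p), 168) - y = 45 - 1*(-3628) = 45 + 3628 = 3673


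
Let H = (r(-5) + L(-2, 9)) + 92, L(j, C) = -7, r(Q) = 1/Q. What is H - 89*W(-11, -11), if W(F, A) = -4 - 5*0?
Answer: 2204/5 ≈ 440.80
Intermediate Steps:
W(F, A) = -4 (W(F, A) = -4 + 0 = -4)
H = 424/5 (H = (1/(-5) - 7) + 92 = (-1/5 - 7) + 92 = -36/5 + 92 = 424/5 ≈ 84.800)
H - 89*W(-11, -11) = 424/5 - 89*(-4) = 424/5 + 356 = 2204/5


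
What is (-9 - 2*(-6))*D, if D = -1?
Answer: -3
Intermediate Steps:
(-9 - 2*(-6))*D = (-9 - 2*(-6))*(-1) = (-9 + 12)*(-1) = 3*(-1) = -3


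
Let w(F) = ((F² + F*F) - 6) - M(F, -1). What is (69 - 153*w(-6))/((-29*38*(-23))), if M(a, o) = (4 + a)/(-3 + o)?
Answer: -19905/50692 ≈ -0.39267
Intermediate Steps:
M(a, o) = (4 + a)/(-3 + o)
w(F) = -5 + 2*F² + F/4 (w(F) = ((F² + F*F) - 6) - (4 + F)/(-3 - 1) = ((F² + F²) - 6) - (4 + F)/(-4) = (2*F² - 6) - (-1)*(4 + F)/4 = (-6 + 2*F²) - (-1 - F/4) = (-6 + 2*F²) + (1 + F/4) = -5 + 2*F² + F/4)
(69 - 153*w(-6))/((-29*38*(-23))) = (69 - 153*(-5 + 2*(-6)² + (¼)*(-6)))/((-29*38*(-23))) = (69 - 153*(-5 + 2*36 - 3/2))/((-1102*(-23))) = (69 - 153*(-5 + 72 - 3/2))/25346 = (69 - 153*131/2)*(1/25346) = (69 - 20043/2)*(1/25346) = -19905/2*1/25346 = -19905/50692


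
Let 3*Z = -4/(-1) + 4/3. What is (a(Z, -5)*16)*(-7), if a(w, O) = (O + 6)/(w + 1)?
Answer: -1008/25 ≈ -40.320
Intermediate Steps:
Z = 16/9 (Z = (-4/(-1) + 4/3)/3 = (-4*(-1) + 4*(⅓))/3 = (4 + 4/3)/3 = (⅓)*(16/3) = 16/9 ≈ 1.7778)
a(w, O) = (6 + O)/(1 + w)
(a(Z, -5)*16)*(-7) = (((6 - 5)/(1 + 16/9))*16)*(-7) = ((1/(25/9))*16)*(-7) = (((9/25)*1)*16)*(-7) = ((9/25)*16)*(-7) = (144/25)*(-7) = -1008/25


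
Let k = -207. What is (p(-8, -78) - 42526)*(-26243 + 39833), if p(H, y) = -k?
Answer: -575115210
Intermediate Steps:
p(H, y) = 207 (p(H, y) = -1*(-207) = 207)
(p(-8, -78) - 42526)*(-26243 + 39833) = (207 - 42526)*(-26243 + 39833) = -42319*13590 = -575115210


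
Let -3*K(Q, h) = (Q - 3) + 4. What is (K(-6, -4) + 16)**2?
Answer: 2809/9 ≈ 312.11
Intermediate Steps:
K(Q, h) = -1/3 - Q/3 (K(Q, h) = -((Q - 3) + 4)/3 = -((-3 + Q) + 4)/3 = -(1 + Q)/3 = -1/3 - Q/3)
(K(-6, -4) + 16)**2 = ((-1/3 - 1/3*(-6)) + 16)**2 = ((-1/3 + 2) + 16)**2 = (5/3 + 16)**2 = (53/3)**2 = 2809/9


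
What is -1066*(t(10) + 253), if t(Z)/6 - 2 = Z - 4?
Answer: -320866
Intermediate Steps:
t(Z) = -12 + 6*Z (t(Z) = 12 + 6*(Z - 4) = 12 + 6*(-4 + Z) = 12 + (-24 + 6*Z) = -12 + 6*Z)
-1066*(t(10) + 253) = -1066*((-12 + 6*10) + 253) = -1066*((-12 + 60) + 253) = -1066*(48 + 253) = -1066*301 = -320866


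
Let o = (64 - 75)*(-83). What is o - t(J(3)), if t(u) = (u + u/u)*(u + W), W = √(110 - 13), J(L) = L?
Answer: 901 - 4*√97 ≈ 861.60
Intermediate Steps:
W = √97 ≈ 9.8489
o = 913 (o = -11*(-83) = 913)
t(u) = (1 + u)*(u + √97) (t(u) = (u + u/u)*(u + √97) = (u + 1)*(u + √97) = (1 + u)*(u + √97))
o - t(J(3)) = 913 - (3 + √97 + 3² + 3*√97) = 913 - (3 + √97 + 9 + 3*√97) = 913 - (12 + 4*√97) = 913 + (-12 - 4*√97) = 901 - 4*√97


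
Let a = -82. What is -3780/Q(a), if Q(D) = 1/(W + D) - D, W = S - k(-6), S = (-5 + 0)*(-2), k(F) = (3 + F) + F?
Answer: -47628/1033 ≈ -46.107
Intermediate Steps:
k(F) = 3 + 2*F
S = 10 (S = -5*(-2) = 10)
W = 19 (W = 10 - (3 + 2*(-6)) = 10 - (3 - 12) = 10 - 1*(-9) = 10 + 9 = 19)
Q(D) = 1/(19 + D) - D
-3780/Q(a) = -3780*(19 - 82)/(1 - 1*(-82)**2 - 19*(-82)) = -3780*(-63/(1 - 1*6724 + 1558)) = -3780*(-63/(1 - 6724 + 1558)) = -3780/((-1/63*(-5165))) = -3780/5165/63 = -3780*63/5165 = -47628/1033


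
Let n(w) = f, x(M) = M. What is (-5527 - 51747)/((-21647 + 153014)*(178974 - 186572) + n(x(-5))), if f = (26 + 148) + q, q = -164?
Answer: 28637/499063228 ≈ 5.7382e-5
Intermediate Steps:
f = 10 (f = (26 + 148) - 164 = 174 - 164 = 10)
n(w) = 10
(-5527 - 51747)/((-21647 + 153014)*(178974 - 186572) + n(x(-5))) = (-5527 - 51747)/((-21647 + 153014)*(178974 - 186572) + 10) = -57274/(131367*(-7598) + 10) = -57274/(-998126466 + 10) = -57274/(-998126456) = -57274*(-1/998126456) = 28637/499063228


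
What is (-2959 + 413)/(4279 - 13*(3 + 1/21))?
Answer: -53466/89027 ≈ -0.60056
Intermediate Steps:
(-2959 + 413)/(4279 - 13*(3 + 1/21)) = -2546/(4279 - 13*(3 + 1/21)) = -2546/(4279 - 13*64/21) = -2546/(4279 - 832/21) = -2546/89027/21 = -2546*21/89027 = -53466/89027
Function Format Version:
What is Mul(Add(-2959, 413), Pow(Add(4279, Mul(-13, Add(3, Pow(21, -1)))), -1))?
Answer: Rational(-53466, 89027) ≈ -0.60056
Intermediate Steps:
Mul(Add(-2959, 413), Pow(Add(4279, Mul(-13, Add(3, Pow(21, -1)))), -1)) = Mul(-2546, Pow(Add(4279, Mul(-13, Add(3, Rational(1, 21)))), -1)) = Mul(-2546, Pow(Add(4279, Mul(-13, Rational(64, 21))), -1)) = Mul(-2546, Pow(Add(4279, Rational(-832, 21)), -1)) = Mul(-2546, Pow(Rational(89027, 21), -1)) = Mul(-2546, Rational(21, 89027)) = Rational(-53466, 89027)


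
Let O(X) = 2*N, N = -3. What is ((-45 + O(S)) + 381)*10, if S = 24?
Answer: 3300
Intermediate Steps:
O(X) = -6 (O(X) = 2*(-3) = -6)
((-45 + O(S)) + 381)*10 = ((-45 - 6) + 381)*10 = (-51 + 381)*10 = 330*10 = 3300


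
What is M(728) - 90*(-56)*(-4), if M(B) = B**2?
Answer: 509824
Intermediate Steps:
M(728) - 90*(-56)*(-4) = 728**2 - 90*(-56)*(-4) = 529984 + 5040*(-4) = 529984 - 20160 = 509824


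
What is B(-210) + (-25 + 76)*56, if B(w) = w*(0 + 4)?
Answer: 2016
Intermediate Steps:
B(w) = 4*w (B(w) = w*4 = 4*w)
B(-210) + (-25 + 76)*56 = 4*(-210) + (-25 + 76)*56 = -840 + 51*56 = -840 + 2856 = 2016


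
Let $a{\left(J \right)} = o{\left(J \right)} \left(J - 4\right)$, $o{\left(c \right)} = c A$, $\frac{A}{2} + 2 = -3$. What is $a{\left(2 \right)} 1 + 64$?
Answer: $104$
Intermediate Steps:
$A = -10$ ($A = -4 + 2 \left(-3\right) = -4 - 6 = -10$)
$o{\left(c \right)} = - 10 c$ ($o{\left(c \right)} = c \left(-10\right) = - 10 c$)
$a{\left(J \right)} = - 10 J \left(-4 + J\right)$ ($a{\left(J \right)} = - 10 J \left(J - 4\right) = - 10 J \left(-4 + J\right)$)
$a{\left(2 \right)} 1 + 64 = 10 \cdot 2 \left(4 - 2\right) 1 + 64 = 10 \cdot 2 \cdot 2 \cdot 1 + 64 = 40 \cdot 1 + 64 = 40 + 64 = 104$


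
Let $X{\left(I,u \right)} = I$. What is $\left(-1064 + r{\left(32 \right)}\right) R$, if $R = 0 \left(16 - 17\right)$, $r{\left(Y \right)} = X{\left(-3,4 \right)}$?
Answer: $0$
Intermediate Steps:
$r{\left(Y \right)} = -3$
$R = 0$ ($R = 0 \left(-1\right) = 0$)
$\left(-1064 + r{\left(32 \right)}\right) R = \left(-1064 - 3\right) 0 = \left(-1067\right) 0 = 0$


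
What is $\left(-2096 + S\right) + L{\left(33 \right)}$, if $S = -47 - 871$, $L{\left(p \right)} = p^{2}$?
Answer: $-1925$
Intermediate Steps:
$S = -918$
$\left(-2096 + S\right) + L{\left(33 \right)} = \left(-2096 - 918\right) + 33^{2} = -3014 + 1089 = -1925$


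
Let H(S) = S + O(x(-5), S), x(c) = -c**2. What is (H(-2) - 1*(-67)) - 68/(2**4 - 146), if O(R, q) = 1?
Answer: 4324/65 ≈ 66.523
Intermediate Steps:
H(S) = 1 + S (H(S) = S + 1 = 1 + S)
(H(-2) - 1*(-67)) - 68/(2**4 - 146) = ((1 - 2) - 1*(-67)) - 68/(2**4 - 146) = (-1 + 67) - 68/(16 - 146) = 66 - 68/(-130) = 66 - 1/130*(-68) = 66 + 34/65 = 4324/65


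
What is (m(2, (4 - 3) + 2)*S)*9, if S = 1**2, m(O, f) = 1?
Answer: 9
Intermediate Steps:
S = 1
(m(2, (4 - 3) + 2)*S)*9 = (1*1)*9 = 1*9 = 9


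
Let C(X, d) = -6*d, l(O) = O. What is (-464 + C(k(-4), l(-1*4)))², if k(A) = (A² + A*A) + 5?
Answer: 193600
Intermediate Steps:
k(A) = 5 + 2*A² (k(A) = (A² + A²) + 5 = 2*A² + 5 = 5 + 2*A²)
(-464 + C(k(-4), l(-1*4)))² = (-464 - (-6)*4)² = (-464 - 6*(-4))² = (-464 + 24)² = (-440)² = 193600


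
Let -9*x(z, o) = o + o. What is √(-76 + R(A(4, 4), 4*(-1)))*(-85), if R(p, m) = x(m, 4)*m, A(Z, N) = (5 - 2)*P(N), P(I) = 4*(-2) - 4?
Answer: -170*I*√163/3 ≈ -723.47*I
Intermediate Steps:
P(I) = -12 (P(I) = -8 - 4 = -12)
x(z, o) = -2*o/9 (x(z, o) = -(o + o)/9 = -2*o/9)
A(Z, N) = -36 (A(Z, N) = (5 - 2)*(-12) = 3*(-12) = -36)
R(p, m) = -8*m/9 (R(p, m) = (-2/9*4)*m = -8*m/9)
√(-76 + R(A(4, 4), 4*(-1)))*(-85) = √(-76 - 32*(-1)/9)*(-85) = √(-76 - 8/9*(-4))*(-85) = √(-76 + 32/9)*(-85) = √(-652/9)*(-85) = (2*I*√163/3)*(-85) = -170*I*√163/3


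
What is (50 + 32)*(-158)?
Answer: -12956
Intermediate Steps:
(50 + 32)*(-158) = 82*(-158) = -12956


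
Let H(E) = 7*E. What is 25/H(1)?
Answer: 25/7 ≈ 3.5714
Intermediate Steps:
25/H(1) = 25/((7*1)) = 25/7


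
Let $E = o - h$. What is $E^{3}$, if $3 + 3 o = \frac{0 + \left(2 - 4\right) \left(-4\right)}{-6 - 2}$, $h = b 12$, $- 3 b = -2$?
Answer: $- \frac{21952}{27} \approx -813.04$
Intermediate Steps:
$b = \frac{2}{3}$ ($b = \left(- \frac{1}{3}\right) \left(-2\right) = \frac{2}{3} \approx 0.66667$)
$h = 8$ ($h = \frac{2}{3} \cdot 12 = 8$)
$o = - \frac{4}{3}$ ($o = -1 + \frac{\left(0 + \left(2 - 4\right) \left(-4\right)\right) \frac{1}{-6 - 2}}{3} = -1 + \frac{\left(0 - -8\right) \frac{1}{-8}}{3} = -1 + \frac{\left(0 + 8\right) \left(- \frac{1}{8}\right)}{3} = -1 + \frac{8 \left(- \frac{1}{8}\right)}{3} = -1 + \frac{1}{3} \left(-1\right) = -1 - \frac{1}{3} = - \frac{4}{3} \approx -1.3333$)
$E = - \frac{28}{3}$ ($E = - \frac{4}{3} - 8 = - \frac{28}{3} \approx -9.3333$)
$E^{3} = \left(- \frac{28}{3}\right)^{3} = - \frac{21952}{27}$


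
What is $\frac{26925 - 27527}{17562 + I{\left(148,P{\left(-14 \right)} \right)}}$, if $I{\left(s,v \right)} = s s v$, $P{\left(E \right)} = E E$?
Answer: $- \frac{301}{2155373} \approx -0.00013965$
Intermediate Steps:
$P{\left(E \right)} = E^{2}$
$I{\left(s,v \right)} = v s^{2}$ ($I{\left(s,v \right)} = s^{2} v = v s^{2}$)
$\frac{26925 - 27527}{17562 + I{\left(148,P{\left(-14 \right)} \right)}} = \frac{26925 - 27527}{17562 + \left(-14\right)^{2} \cdot 148^{2}} = \frac{26925 - 27527}{17562 + 196 \cdot 21904} = - \frac{602}{17562 + 4293184} = - \frac{602}{4310746} = \left(-602\right) \frac{1}{4310746} = - \frac{301}{2155373}$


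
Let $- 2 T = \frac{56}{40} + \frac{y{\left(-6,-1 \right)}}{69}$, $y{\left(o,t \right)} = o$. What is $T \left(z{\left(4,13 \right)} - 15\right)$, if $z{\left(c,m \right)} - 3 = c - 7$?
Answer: $\frac{453}{46} \approx 9.8478$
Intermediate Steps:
$z{\left(c,m \right)} = -4 + c$ ($z{\left(c,m \right)} = 3 + \left(c - 7\right) = 3 + \left(-7 + c\right) = -4 + c$)
$T = - \frac{151}{230}$ ($T = - \frac{\frac{56}{40} - \frac{6}{69}}{2} = - \frac{56 \cdot \frac{1}{40} - \frac{2}{23}}{2} = - \frac{\frac{7}{5} - \frac{2}{23}}{2} = \left(- \frac{1}{2}\right) \frac{151}{115} = - \frac{151}{230} \approx -0.65652$)
$T \left(z{\left(4,13 \right)} - 15\right) = - \frac{151 \left(\left(-4 + 4\right) - 15\right)}{230} = - \frac{151 \left(0 - 15\right)}{230} = \left(- \frac{151}{230}\right) \left(-15\right) = \frac{453}{46}$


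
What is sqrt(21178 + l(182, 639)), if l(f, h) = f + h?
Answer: sqrt(21999) ≈ 148.32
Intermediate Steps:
sqrt(21178 + l(182, 639)) = sqrt(21178 + (182 + 639)) = sqrt(21178 + 821) = sqrt(21999)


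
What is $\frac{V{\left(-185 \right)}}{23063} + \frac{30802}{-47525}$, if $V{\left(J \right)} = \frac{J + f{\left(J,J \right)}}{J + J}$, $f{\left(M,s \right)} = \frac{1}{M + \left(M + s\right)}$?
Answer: $- \frac{2917459868744}{4501555691025} \approx -0.6481$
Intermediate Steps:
$f{\left(M,s \right)} = \frac{1}{s + 2 M}$
$V{\left(J \right)} = \frac{J + \frac{1}{3 J}}{2 J}$ ($V{\left(J \right)} = \frac{J + \frac{1}{J + 2 J}}{J + J} = \frac{J + \frac{1}{3 J}}{2 J}$)
$\frac{V{\left(-185 \right)}}{23063} + \frac{30802}{-47525} = \frac{\frac{1}{2} + \frac{1}{6 \cdot 34225}}{23063} + \frac{30802}{-47525} = \left(\frac{1}{2} + \frac{1}{6} \cdot \frac{1}{34225}\right) \frac{1}{23063} + 30802 \left(- \frac{1}{47525}\right) = \left(\frac{1}{2} + \frac{1}{205350}\right) \frac{1}{23063} - \frac{30802}{47525} = \frac{51338}{102675} \cdot \frac{1}{23063} - \frac{30802}{47525} = \frac{51338}{2367993525} - \frac{30802}{47525} = - \frac{2917459868744}{4501555691025}$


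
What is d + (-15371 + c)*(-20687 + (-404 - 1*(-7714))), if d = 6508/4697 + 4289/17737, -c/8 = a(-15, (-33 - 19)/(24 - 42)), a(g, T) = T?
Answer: 51467767249522784/249932067 ≈ 2.0593e+8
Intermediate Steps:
c = -208/9 (c = -8*(-33 - 19)/(24 - 42) = -(-416)/(-18) = -(-416)*(-1)/18 = -8*26/9 = -208/9 ≈ -23.111)
d = 135577829/83310689 (d = 6508*(1/4697) + 4289*(1/17737) = 6508/4697 + 4289/17737 = 135577829/83310689 ≈ 1.6274)
d + (-15371 + c)*(-20687 + (-404 - 1*(-7714))) = 135577829/83310689 + (-15371 - 208/9)*(-20687 + (-404 - 1*(-7714))) = 135577829/83310689 - 138547*(-20687 + (-404 + 7714))/9 = 135577829/83310689 - 138547*(-20687 + 7310)/9 = 135577829/83310689 - 138547/9*(-13377) = 135577829/83310689 + 617781073/3 = 51467767249522784/249932067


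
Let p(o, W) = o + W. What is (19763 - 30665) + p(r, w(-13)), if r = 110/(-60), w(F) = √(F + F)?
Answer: -65423/6 + I*√26 ≈ -10904.0 + 5.099*I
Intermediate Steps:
w(F) = √2*√F (w(F) = √(2*F) = √2*√F)
r = -11/6 (r = 110*(-1/60) = -11/6 ≈ -1.8333)
p(o, W) = W + o
(19763 - 30665) + p(r, w(-13)) = (19763 - 30665) + (√2*√(-13) - 11/6) = -10902 + (√2*(I*√13) - 11/6) = -10902 + (I*√26 - 11/6) = -10902 + (-11/6 + I*√26) = -65423/6 + I*√26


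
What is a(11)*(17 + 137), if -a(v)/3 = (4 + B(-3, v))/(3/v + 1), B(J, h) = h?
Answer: -5445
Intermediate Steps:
a(v) = -3*(4 + v)/(1 + 3/v) (a(v) = -3*(4 + v)/(3/v + 1) = -3*(4 + v)/(1 + 3/v))
a(11)*(17 + 137) = (-3*11*(4 + 11)/(3 + 11))*(17 + 137) = -3*11*15/14*154 = -3*11*1/14*15*154 = -495/14*154 = -5445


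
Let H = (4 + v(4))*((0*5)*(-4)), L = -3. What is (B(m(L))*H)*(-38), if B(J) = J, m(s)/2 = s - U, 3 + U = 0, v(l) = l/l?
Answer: 0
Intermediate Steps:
v(l) = 1
U = -3 (U = -3 + 0 = -3)
m(s) = 6 + 2*s (m(s) = 2*(s - 1*(-3)) = 2*(s + 3) = 2*(3 + s) = 6 + 2*s)
H = 0 (H = (4 + 1)*((0*5)*(-4)) = 5*(0*(-4)) = 5*0 = 0)
(B(m(L))*H)*(-38) = ((6 + 2*(-3))*0)*(-38) = ((6 - 6)*0)*(-38) = (0*0)*(-38) = 0*(-38) = 0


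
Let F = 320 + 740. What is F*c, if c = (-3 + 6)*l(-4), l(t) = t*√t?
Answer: -25440*I ≈ -25440.0*I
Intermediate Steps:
l(t) = t^(3/2)
F = 1060
c = -24*I (c = (-3 + 6)*(-4)^(3/2) = 3*(-8*I) = -24*I ≈ -24.0*I)
F*c = 1060*(-24*I) = -25440*I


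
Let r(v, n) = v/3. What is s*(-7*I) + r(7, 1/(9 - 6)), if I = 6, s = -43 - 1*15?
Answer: 7315/3 ≈ 2438.3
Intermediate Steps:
r(v, n) = v/3 (r(v, n) = v*(1/3) = v/3)
s = -58 (s = -43 - 15 = -58)
s*(-7*I) + r(7, 1/(9 - 6)) = -(-406)*6 + (1/3)*7 = -58*(-42) + 7/3 = 2436 + 7/3 = 7315/3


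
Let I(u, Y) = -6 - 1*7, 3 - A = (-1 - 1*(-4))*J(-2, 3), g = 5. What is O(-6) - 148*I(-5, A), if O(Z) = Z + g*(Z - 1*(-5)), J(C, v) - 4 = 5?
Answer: 1913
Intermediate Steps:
J(C, v) = 9 (J(C, v) = 4 + 5 = 9)
A = -24 (A = 3 - (-1 - 1*(-4))*9 = 3 - (-1 + 4)*9 = 3 - 3*9 = 3 - 1*27 = 3 - 27 = -24)
O(Z) = 25 + 6*Z (O(Z) = Z + 5*(Z - 1*(-5)) = Z + 5*(Z + 5) = Z + 5*(5 + Z) = Z + (25 + 5*Z) = 25 + 6*Z)
I(u, Y) = -13 (I(u, Y) = -6 - 7 = -13)
O(-6) - 148*I(-5, A) = (25 + 6*(-6)) - 148*(-13) = (25 - 36) + 1924 = -11 + 1924 = 1913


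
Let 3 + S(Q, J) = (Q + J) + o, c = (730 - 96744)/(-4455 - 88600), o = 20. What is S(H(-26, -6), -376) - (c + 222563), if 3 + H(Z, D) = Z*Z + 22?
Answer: -20679429499/93055 ≈ -2.2223e+5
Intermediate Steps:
H(Z, D) = 19 + Z² (H(Z, D) = -3 + (Z*Z + 22) = -3 + (Z² + 22) = -3 + (22 + Z²) = 19 + Z²)
c = 96014/93055 (c = -96014/(-93055) = -96014*(-1/93055) = 96014/93055 ≈ 1.0318)
S(Q, J) = 17 + J + Q (S(Q, J) = -3 + ((Q + J) + 20) = -3 + ((J + Q) + 20) = -3 + (20 + J + Q) = 17 + J + Q)
S(H(-26, -6), -376) - (c + 222563) = (17 - 376 + (19 + (-26)²)) - (96014/93055 + 222563) = (17 - 376 + (19 + 676)) - 1*20710695979/93055 = (17 - 376 + 695) - 20710695979/93055 = 336 - 20710695979/93055 = -20679429499/93055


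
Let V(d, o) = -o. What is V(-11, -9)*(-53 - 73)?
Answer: -1134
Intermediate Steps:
V(-11, -9)*(-53 - 73) = (-1*(-9))*(-53 - 73) = 9*(-126) = -1134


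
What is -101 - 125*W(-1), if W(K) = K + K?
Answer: 149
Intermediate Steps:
W(K) = 2*K
-101 - 125*W(-1) = -101 - 250*(-1) = -101 - 125*(-2) = -101 + 250 = 149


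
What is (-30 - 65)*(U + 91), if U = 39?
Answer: -12350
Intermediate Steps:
(-30 - 65)*(U + 91) = (-30 - 65)*(39 + 91) = -95*130 = -12350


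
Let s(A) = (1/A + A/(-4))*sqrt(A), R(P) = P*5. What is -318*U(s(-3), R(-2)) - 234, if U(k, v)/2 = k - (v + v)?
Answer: -12954 - 265*I*sqrt(3) ≈ -12954.0 - 458.99*I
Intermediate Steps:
R(P) = 5*P
s(A) = sqrt(A)*(1/A - A/4) (s(A) = (1/A + A*(-1/4))*sqrt(A) = (1/A - A/4)*sqrt(A) = sqrt(A)*(1/A - A/4))
U(k, v) = -4*v + 2*k (U(k, v) = 2*(k - (v + v)) = 2*(k - 2*v) = -4*v + 2*k)
-318*U(s(-3), R(-2)) - 234 = -318*(-20*(-2) + 2*((4 - 1*(-3)**2)/(4*sqrt(-3)))) - 234 = -318*(-4*(-10) + 2*((-I*sqrt(3)/3)*(4 - 1*9)/4)) - 234 = -318*(40 + 2*((-I*sqrt(3)/3)*(4 - 9)/4)) - 234 = -318*(40 + 2*((1/4)*(-I*sqrt(3)/3)*(-5))) - 234 = -318*(40 + 2*(5*I*sqrt(3)/12)) - 234 = -318*(40 + 5*I*sqrt(3)/6) - 234 = (-12720 - 265*I*sqrt(3)) - 234 = -12954 - 265*I*sqrt(3)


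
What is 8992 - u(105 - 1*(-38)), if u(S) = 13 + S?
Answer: 8836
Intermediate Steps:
8992 - u(105 - 1*(-38)) = 8992 - (13 + (105 - 1*(-38))) = 8992 - (13 + (105 + 38)) = 8992 - (13 + 143) = 8992 - 1*156 = 8992 - 156 = 8836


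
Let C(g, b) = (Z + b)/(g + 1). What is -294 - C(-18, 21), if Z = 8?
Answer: -4969/17 ≈ -292.29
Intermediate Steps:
C(g, b) = (8 + b)/(1 + g) (C(g, b) = (8 + b)/(g + 1) = (8 + b)/(1 + g))
-294 - C(-18, 21) = -294 - (8 + 21)/(1 - 18) = -294 - 29/(-17) = -294 - (-1)*29/17 = -294 - 1*(-29/17) = -294 + 29/17 = -4969/17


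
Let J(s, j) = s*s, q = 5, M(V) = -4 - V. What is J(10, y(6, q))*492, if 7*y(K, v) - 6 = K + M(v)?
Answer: 49200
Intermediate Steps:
y(K, v) = 2/7 - v/7 + K/7 (y(K, v) = 6/7 + (K + (-4 - v))/7 = 6/7 + (-4 + K - v)/7 = 6/7 + (-4/7 - v/7 + K/7) = 2/7 - v/7 + K/7)
J(s, j) = s²
J(10, y(6, q))*492 = 10²*492 = 100*492 = 49200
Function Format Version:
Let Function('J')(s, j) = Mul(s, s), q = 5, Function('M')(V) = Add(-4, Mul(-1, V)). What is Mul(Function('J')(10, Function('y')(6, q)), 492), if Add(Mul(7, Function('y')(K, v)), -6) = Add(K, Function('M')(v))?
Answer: 49200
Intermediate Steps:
Function('y')(K, v) = Add(Rational(2, 7), Mul(Rational(-1, 7), v), Mul(Rational(1, 7), K)) (Function('y')(K, v) = Add(Rational(6, 7), Mul(Rational(1, 7), Add(K, Add(-4, Mul(-1, v))))) = Add(Rational(6, 7), Mul(Rational(1, 7), Add(-4, K, Mul(-1, v)))) = Add(Rational(6, 7), Add(Rational(-4, 7), Mul(Rational(-1, 7), v), Mul(Rational(1, 7), K))) = Add(Rational(2, 7), Mul(Rational(-1, 7), v), Mul(Rational(1, 7), K)))
Function('J')(s, j) = Pow(s, 2)
Mul(Function('J')(10, Function('y')(6, q)), 492) = Mul(Pow(10, 2), 492) = Mul(100, 492) = 49200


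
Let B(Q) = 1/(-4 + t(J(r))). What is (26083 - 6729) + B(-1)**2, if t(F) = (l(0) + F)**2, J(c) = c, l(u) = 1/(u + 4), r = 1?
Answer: 29437690/1521 ≈ 19354.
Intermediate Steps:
l(u) = 1/(4 + u)
t(F) = (1/4 + F)**2 (t(F) = (1/(4 + 0) + F)**2 = (1/4 + F)**2)
B(Q) = -16/39 (B(Q) = 1/(-4 + (1 + 4*1)**2/16) = 1/(-4 + (1 + 4)**2/16) = 1/(-4 + (1/16)*5**2) = 1/(-4 + (1/16)*25) = 1/(-4 + 25/16) = 1/(-39/16) = -16/39)
(26083 - 6729) + B(-1)**2 = (26083 - 6729) + (-16/39)**2 = 19354 + 256/1521 = 29437690/1521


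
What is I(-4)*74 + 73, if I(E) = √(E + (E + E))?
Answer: 73 + 148*I*√3 ≈ 73.0 + 256.34*I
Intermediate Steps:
I(E) = √3*√E (I(E) = √(E + 2*E) = √(3*E) = √3*√E)
I(-4)*74 + 73 = (√3*√(-4))*74 + 73 = (√3*(2*I))*74 + 73 = (2*I*√3)*74 + 73 = 148*I*√3 + 73 = 73 + 148*I*√3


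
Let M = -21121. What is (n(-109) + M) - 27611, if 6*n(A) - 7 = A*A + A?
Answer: -280613/6 ≈ -46769.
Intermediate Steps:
n(A) = 7/6 + A/6 + A**2/6 (n(A) = 7/6 + (A*A + A)/6 = 7/6 + (A**2 + A)/6 = 7/6 + (A + A**2)/6 = 7/6 + (A/6 + A**2/6) = 7/6 + A/6 + A**2/6)
(n(-109) + M) - 27611 = ((7/6 + (1/6)*(-109) + (1/6)*(-109)**2) - 21121) - 27611 = ((7/6 - 109/6 + (1/6)*11881) - 21121) - 27611 = ((7/6 - 109/6 + 11881/6) - 21121) - 27611 = (11779/6 - 21121) - 27611 = -114947/6 - 27611 = -280613/6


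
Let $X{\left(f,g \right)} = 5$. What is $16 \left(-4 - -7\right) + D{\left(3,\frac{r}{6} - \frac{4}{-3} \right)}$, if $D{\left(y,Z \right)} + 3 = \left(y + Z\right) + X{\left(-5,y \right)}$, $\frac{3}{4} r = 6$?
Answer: $\frac{167}{3} \approx 55.667$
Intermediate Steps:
$r = 8$ ($r = \frac{4}{3} \cdot 6 = 8$)
$D{\left(y,Z \right)} = 2 + Z + y$ ($D{\left(y,Z \right)} = -3 + \left(\left(y + Z\right) + 5\right) = -3 + \left(\left(Z + y\right) + 5\right) = -3 + \left(5 + Z + y\right) = 2 + Z + y$)
$16 \left(-4 - -7\right) + D{\left(3,\frac{r}{6} - \frac{4}{-3} \right)} = 16 \left(-4 - -7\right) + \left(2 + \left(\frac{8}{6} - \frac{4}{-3}\right) + 3\right) = 16 \left(-4 + 7\right) + \left(2 + \left(8 \cdot \frac{1}{6} - - \frac{4}{3}\right) + 3\right) = 16 \cdot 3 + \left(2 + \left(\frac{4}{3} + \frac{4}{3}\right) + 3\right) = 48 + \left(2 + \frac{8}{3} + 3\right) = 48 + \frac{23}{3} = \frac{167}{3}$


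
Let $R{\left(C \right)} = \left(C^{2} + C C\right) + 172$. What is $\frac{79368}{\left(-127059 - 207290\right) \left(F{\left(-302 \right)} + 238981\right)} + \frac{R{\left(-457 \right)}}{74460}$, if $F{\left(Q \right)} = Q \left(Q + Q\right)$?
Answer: $\frac{654156804439531}{116563813022934} \approx 5.612$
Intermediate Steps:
$R{\left(C \right)} = 172 + 2 C^{2}$ ($R{\left(C \right)} = \left(C^{2} + C^{2}\right) + 172 = 2 C^{2} + 172 = 172 + 2 C^{2}$)
$F{\left(Q \right)} = 2 Q^{2}$ ($F{\left(Q \right)} = Q 2 Q = 2 Q^{2}$)
$\frac{79368}{\left(-127059 - 207290\right) \left(F{\left(-302 \right)} + 238981\right)} + \frac{R{\left(-457 \right)}}{74460} = \frac{79368}{\left(-127059 - 207290\right) \left(2 \left(-302\right)^{2} + 238981\right)} + \frac{172 + 2 \left(-457\right)^{2}}{74460} = \frac{79368}{\left(-334349\right) \left(2 \cdot 91204 + 238981\right)} + \left(172 + 2 \cdot 208849\right) \frac{1}{74460} = \frac{79368}{\left(-334349\right) \left(182408 + 238981\right)} + \left(172 + 417698\right) \frac{1}{74460} = \frac{79368}{\left(-334349\right) 421389} + 417870 \cdot \frac{1}{74460} = \frac{79368}{-140890990761} + \frac{13929}{2482} = 79368 \left(- \frac{1}{140890990761}\right) + \frac{13929}{2482} = - \frac{26456}{46963663587} + \frac{13929}{2482} = \frac{654156804439531}{116563813022934}$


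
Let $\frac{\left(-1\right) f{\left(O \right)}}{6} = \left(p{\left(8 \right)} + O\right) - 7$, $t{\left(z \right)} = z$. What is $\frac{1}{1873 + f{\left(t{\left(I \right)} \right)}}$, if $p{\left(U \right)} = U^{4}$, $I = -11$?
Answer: $- \frac{1}{22595} \approx -4.4258 \cdot 10^{-5}$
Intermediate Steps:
$f{\left(O \right)} = -24534 - 6 O$ ($f{\left(O \right)} = - 6 \left(\left(8^{4} + O\right) - 7\right) = - 6 \left(\left(4096 + O\right) - 7\right) = - 6 \left(4089 + O\right) = -24534 - 6 O$)
$\frac{1}{1873 + f{\left(t{\left(I \right)} \right)}} = \frac{1}{1873 - 24468} = \frac{1}{-22595} = - \frac{1}{22595}$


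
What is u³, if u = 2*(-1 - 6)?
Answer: -2744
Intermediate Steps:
u = -14 (u = 2*(-7) = -14)
u³ = (-14)³ = -2744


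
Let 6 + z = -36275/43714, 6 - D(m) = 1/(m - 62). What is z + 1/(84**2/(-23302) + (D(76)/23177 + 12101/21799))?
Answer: -2611765588713189203/909873699885328706 ≈ -2.8705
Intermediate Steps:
D(m) = 6 - 1/(-62 + m) (D(m) = 6 - 1/(m - 62) = 6 - 1/(-62 + m))
z = -298559/43714 (z = -6 - 36275/43714 = -298559/43714 ≈ -6.8298)
z + 1/(84**2/(-23302) + (D(76)/23177 + 12101/21799)) = -298559/43714 + 1/(84**2/(-23302) + (((-373 + 6*76)/(-62 + 76))/23177 + 12101/21799)) = -298559/43714 + 1/(7056*(-1/23302) + (((-373 + 456)/14)*(1/23177) + 12101*(1/21799))) = -298559/43714 + 1/(-3528/11651 + (((1/14)*83)*(1/23177) + 12101/21799)) = -298559/43714 + 1/(-3528/11651 + ((83/14)*(1/23177) + 12101/21799)) = -298559/43714 + 1/(-3528/11651 + (83/324478 + 12101/21799)) = -298559/43714 + 1/(-3528/11651 + 3928317595/7073295922) = -298559/43714 + 1/(20814240286529/82410970787222) = -298559/43714 + 82410970787222/20814240286529 = -2611765588713189203/909873699885328706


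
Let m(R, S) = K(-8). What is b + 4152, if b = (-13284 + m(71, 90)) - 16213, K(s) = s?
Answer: -25353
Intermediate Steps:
m(R, S) = -8
b = -29505 (b = (-13284 - 8) - 16213 = -13292 - 16213 = -29505)
b + 4152 = -29505 + 4152 = -25353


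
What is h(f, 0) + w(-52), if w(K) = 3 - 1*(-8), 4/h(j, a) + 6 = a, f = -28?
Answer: 31/3 ≈ 10.333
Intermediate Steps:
h(j, a) = 4/(-6 + a)
w(K) = 11 (w(K) = 3 + 8 = 11)
h(f, 0) + w(-52) = 4/(-6 + 0) + 11 = 4/(-6) + 11 = 4*(-⅙) + 11 = -⅔ + 11 = 31/3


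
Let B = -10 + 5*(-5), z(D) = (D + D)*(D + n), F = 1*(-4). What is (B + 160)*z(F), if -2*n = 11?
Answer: 9500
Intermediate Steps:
n = -11/2 (n = -1/2*11 = -11/2 ≈ -5.5000)
F = -4
z(D) = 2*D*(-11/2 + D) (z(D) = (D + D)*(D - 11/2) = (2*D)*(-11/2 + D) = 2*D*(-11/2 + D))
B = -35 (B = -10 - 25 = -35)
(B + 160)*z(F) = (-35 + 160)*(-4*(-11 + 2*(-4))) = 125*(-4*(-11 - 8)) = 125*(-4*(-19)) = 125*76 = 9500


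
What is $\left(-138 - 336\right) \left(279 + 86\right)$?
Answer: $-173010$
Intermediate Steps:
$\left(-138 - 336\right) \left(279 + 86\right) = \left(-474\right) 365 = -173010$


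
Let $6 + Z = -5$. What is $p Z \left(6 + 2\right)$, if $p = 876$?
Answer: $-77088$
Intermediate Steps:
$Z = -11$ ($Z = -6 - 5 = -11$)
$p Z \left(6 + 2\right) = 876 \left(- 11 \left(6 + 2\right)\right) = 876 \left(\left(-11\right) 8\right) = 876 \left(-88\right) = -77088$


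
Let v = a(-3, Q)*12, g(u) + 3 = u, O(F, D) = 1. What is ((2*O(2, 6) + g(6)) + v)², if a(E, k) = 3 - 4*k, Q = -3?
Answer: 34225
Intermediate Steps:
g(u) = -3 + u
v = 180 (v = (3 - 4*(-3))*12 = (3 + 12)*12 = 15*12 = 180)
((2*O(2, 6) + g(6)) + v)² = ((2*1 + (-3 + 6)) + 180)² = ((2 + 3) + 180)² = (5 + 180)² = 185² = 34225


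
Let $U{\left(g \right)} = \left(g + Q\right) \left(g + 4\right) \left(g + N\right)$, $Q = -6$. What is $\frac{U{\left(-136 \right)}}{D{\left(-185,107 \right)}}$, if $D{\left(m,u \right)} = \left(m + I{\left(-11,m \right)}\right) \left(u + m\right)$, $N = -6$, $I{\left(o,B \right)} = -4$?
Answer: $- \frac{443608}{2457} \approx -180.55$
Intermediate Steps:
$U{\left(g \right)} = \left(-6 + g\right)^{2} \left(4 + g\right)$ ($U{\left(g \right)} = \left(g - 6\right) \left(g + 4\right) \left(g - 6\right) = \left(-6 + g\right) \left(4 + g\right) \left(-6 + g\right) = \left(-6 + g\right) \left(-6 + g\right) \left(4 + g\right) = \left(-6 + g\right)^{2} \left(4 + g\right)$)
$D{\left(m,u \right)} = \left(-4 + m\right) \left(m + u\right)$ ($D{\left(m,u \right)} = \left(m - 4\right) \left(u + m\right) = \left(-4 + m\right) \left(m + u\right)$)
$\frac{U{\left(-136 \right)}}{D{\left(-185,107 \right)}} = \frac{144 + \left(-136\right)^{3} - -1632 - 8 \left(-136\right)^{2}}{\left(-185\right)^{2} - -740 - 428 - 19795} = \frac{144 - 2515456 + 1632 - 147968}{34225 + 740 - 428 - 19795} = \frac{144 - 2515456 + 1632 - 147968}{14742} = \left(-2661648\right) \frac{1}{14742} = - \frac{443608}{2457}$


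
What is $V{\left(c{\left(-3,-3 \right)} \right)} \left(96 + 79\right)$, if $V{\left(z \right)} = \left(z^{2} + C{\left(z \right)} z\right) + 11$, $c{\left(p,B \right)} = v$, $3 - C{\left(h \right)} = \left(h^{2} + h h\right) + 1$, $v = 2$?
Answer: $525$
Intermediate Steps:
$C{\left(h \right)} = 2 - 2 h^{2}$ ($C{\left(h \right)} = 3 - \left(\left(h^{2} + h h\right) + 1\right) = 3 - \left(\left(h^{2} + h^{2}\right) + 1\right) = 3 - \left(2 h^{2} + 1\right) = 3 - \left(1 + 2 h^{2}\right) = 2 - 2 h^{2}$)
$c{\left(p,B \right)} = 2$
$V{\left(z \right)} = 11 + z^{2} + z \left(2 - 2 z^{2}\right)$ ($V{\left(z \right)} = \left(z^{2} + \left(2 - 2 z^{2}\right) z\right) + 11 = \left(z^{2} + z \left(2 - 2 z^{2}\right)\right) + 11 = 11 + z^{2} + z \left(2 - 2 z^{2}\right)$)
$V{\left(c{\left(-3,-3 \right)} \right)} \left(96 + 79\right) = \left(11 + 2^{2} - 4 \left(-1 + 2^{2}\right)\right) \left(96 + 79\right) = \left(11 + 4 - 4 \left(-1 + 4\right)\right) 175 = \left(11 + 4 - 4 \cdot 3\right) 175 = \left(11 + 4 - 12\right) 175 = 3 \cdot 175 = 525$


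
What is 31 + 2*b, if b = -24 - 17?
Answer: -51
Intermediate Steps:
b = -41
31 + 2*b = 31 + 2*(-41) = 31 - 82 = -51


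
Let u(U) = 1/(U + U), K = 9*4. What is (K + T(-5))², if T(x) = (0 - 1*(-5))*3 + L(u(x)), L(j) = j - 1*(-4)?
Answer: 301401/100 ≈ 3014.0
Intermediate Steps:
K = 36
u(U) = 1/(2*U)
L(j) = 4 + j (L(j) = j + 4 = 4 + j)
T(x) = 19 + 1/(2*x) (T(x) = (0 - 1*(-5))*3 + (4 + 1/(2*x)) = (0 + 5)*3 + (4 + 1/(2*x)) = 5*3 + (4 + 1/(2*x)) = 15 + (4 + 1/(2*x)) = 19 + 1/(2*x))
(K + T(-5))² = (36 + (19 + (½)/(-5)))² = (36 + (19 + (½)*(-⅕)))² = (36 + (19 - ⅒))² = (36 + 189/10)² = (549/10)² = 301401/100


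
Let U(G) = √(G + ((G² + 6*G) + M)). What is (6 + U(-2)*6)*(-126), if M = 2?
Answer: -756 - 1512*I*√2 ≈ -756.0 - 2138.3*I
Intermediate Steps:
U(G) = √(2 + G² + 7*G) (U(G) = √(G + ((G² + 6*G) + 2)) = √(G + (2 + G² + 6*G)) = √(2 + G² + 7*G))
(6 + U(-2)*6)*(-126) = (6 + √(2 + (-2)² + 7*(-2))*6)*(-126) = (6 + √(2 + 4 - 14)*6)*(-126) = (6 + √(-8)*6)*(-126) = (6 + (2*I*√2)*6)*(-126) = (6 + 12*I*√2)*(-126) = -756 - 1512*I*√2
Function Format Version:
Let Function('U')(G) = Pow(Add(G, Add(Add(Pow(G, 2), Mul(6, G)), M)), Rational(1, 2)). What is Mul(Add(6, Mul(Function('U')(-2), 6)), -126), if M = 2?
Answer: Add(-756, Mul(-1512, I, Pow(2, Rational(1, 2)))) ≈ Add(-756.00, Mul(-2138.3, I))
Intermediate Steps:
Function('U')(G) = Pow(Add(2, Pow(G, 2), Mul(7, G)), Rational(1, 2)) (Function('U')(G) = Pow(Add(G, Add(Add(Pow(G, 2), Mul(6, G)), 2)), Rational(1, 2)) = Pow(Add(G, Add(2, Pow(G, 2), Mul(6, G))), Rational(1, 2)) = Pow(Add(2, Pow(G, 2), Mul(7, G)), Rational(1, 2)))
Mul(Add(6, Mul(Function('U')(-2), 6)), -126) = Mul(Add(6, Mul(Pow(Add(2, Pow(-2, 2), Mul(7, -2)), Rational(1, 2)), 6)), -126) = Mul(Add(6, Mul(Pow(Add(2, 4, -14), Rational(1, 2)), 6)), -126) = Mul(Add(6, Mul(Pow(-8, Rational(1, 2)), 6)), -126) = Mul(Add(6, Mul(Mul(2, I, Pow(2, Rational(1, 2))), 6)), -126) = Mul(Add(6, Mul(12, I, Pow(2, Rational(1, 2)))), -126) = Add(-756, Mul(-1512, I, Pow(2, Rational(1, 2))))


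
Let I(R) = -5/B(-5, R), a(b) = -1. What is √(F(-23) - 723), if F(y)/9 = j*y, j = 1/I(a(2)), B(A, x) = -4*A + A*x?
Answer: 2*√78 ≈ 17.664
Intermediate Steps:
I(R) = -5/(20 - 5*R) (I(R) = -5*(-1/(5*(-4 + R))) = -5/(20 - 5*R))
j = -5 (j = 1/(1/(-4 - 1)) = 1/(1/(-5)) = 1/(-⅕) = -5)
F(y) = -45*y (F(y) = 9*(-5*y) = -45*y)
√(F(-23) - 723) = √(-45*(-23) - 723) = √(1035 - 723) = √312 = 2*√78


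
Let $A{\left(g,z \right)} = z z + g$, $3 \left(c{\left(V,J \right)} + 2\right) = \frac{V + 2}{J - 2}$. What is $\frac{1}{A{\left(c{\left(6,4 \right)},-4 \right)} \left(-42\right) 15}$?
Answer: $- \frac{1}{9660} \approx -0.00010352$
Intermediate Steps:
$c{\left(V,J \right)} = -2 + \frac{2 + V}{3 \left(-2 + J\right)}$ ($c{\left(V,J \right)} = -2 + \frac{\left(V + 2\right) \frac{1}{J - 2}}{3} = -2 + \frac{\left(2 + V\right) \frac{1}{-2 + J}}{3} = -2 + \frac{\frac{1}{-2 + J} \left(2 + V\right)}{3} = -2 + \frac{2 + V}{3 \left(-2 + J\right)}$)
$A{\left(g,z \right)} = g + z^{2}$ ($A{\left(g,z \right)} = z^{2} + g = g + z^{2}$)
$\frac{1}{A{\left(c{\left(6,4 \right)},-4 \right)} \left(-42\right) 15} = \frac{1}{\left(\frac{14 + 6 - 24}{3 \left(-2 + 4\right)} + \left(-4\right)^{2}\right) \left(-42\right) 15} = \frac{1}{\left(\frac{14 + 6 - 24}{3 \cdot 2} + 16\right) \left(-42\right) 15} = \frac{1}{\left(\frac{1}{3} \cdot \frac{1}{2} \left(-4\right) + 16\right) \left(-42\right) 15} = \frac{1}{\left(- \frac{2}{3} + 16\right) \left(-42\right) 15} = \frac{1}{\frac{46}{3} \left(-42\right) 15} = \frac{1}{\left(-644\right) 15} = \frac{1}{-9660} = - \frac{1}{9660}$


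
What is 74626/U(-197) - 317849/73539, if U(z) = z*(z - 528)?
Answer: -39908862011/10503207675 ≈ -3.7997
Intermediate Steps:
U(z) = z*(-528 + z)
74626/U(-197) - 317849/73539 = 74626/((-197*(-528 - 197))) - 317849/73539 = 74626/((-197*(-725))) - 317849*1/73539 = 74626/142825 - 317849/73539 = -39908862011/10503207675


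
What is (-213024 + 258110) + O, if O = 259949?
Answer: 305035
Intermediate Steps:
(-213024 + 258110) + O = (-213024 + 258110) + 259949 = 45086 + 259949 = 305035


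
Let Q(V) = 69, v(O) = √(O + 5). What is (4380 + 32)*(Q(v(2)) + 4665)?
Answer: 20886408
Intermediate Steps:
v(O) = √(5 + O)
(4380 + 32)*(Q(v(2)) + 4665) = (4380 + 32)*(69 + 4665) = 4412*4734 = 20886408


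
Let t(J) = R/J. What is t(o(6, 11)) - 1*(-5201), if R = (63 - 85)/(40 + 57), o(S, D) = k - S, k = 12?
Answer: 1513480/291 ≈ 5201.0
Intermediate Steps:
o(S, D) = 12 - S
R = -22/97 ≈ -0.22680
t(J) = -22/(97*J)
t(o(6, 11)) - 1*(-5201) = -22/(97*(12 - 1*6)) - 1*(-5201) = -22/(97*(12 - 6)) + 5201 = -22/97/6 + 5201 = -22/97*⅙ + 5201 = -11/291 + 5201 = 1513480/291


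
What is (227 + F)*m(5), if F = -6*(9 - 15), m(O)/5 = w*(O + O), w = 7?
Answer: 92050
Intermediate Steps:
m(O) = 70*O (m(O) = 5*(7*(O + O)) = 5*(7*(2*O)) = 5*(14*O) = 70*O)
F = 36 (F = -6*(-6) = 36)
(227 + F)*m(5) = (227 + 36)*(70*5) = 263*350 = 92050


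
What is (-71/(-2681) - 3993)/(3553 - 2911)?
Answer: -5352581/860601 ≈ -6.2196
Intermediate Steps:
(-71/(-2681) - 3993)/(3553 - 2911) = (-71*(-1/2681) - 3993)/642 = (71/2681 - 3993)*(1/642) = -10705162/2681*1/642 = -5352581/860601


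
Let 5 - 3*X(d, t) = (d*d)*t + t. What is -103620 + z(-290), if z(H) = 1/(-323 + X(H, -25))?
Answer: -217763750817/2101561 ≈ -1.0362e+5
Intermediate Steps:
X(d, t) = 5/3 - t/3 - t*d**2/3 (X(d, t) = 5/3 - ((d*d)*t + t)/3 = 5/3 - (d**2*t + t)/3 = 5/3 - (t*d**2 + t)/3 = 5/3 - (t + t*d**2)/3 = 5/3 + (-t/3 - t*d**2/3) = 5/3 - t/3 - t*d**2/3)
z(H) = 1/(-313 + 25*H**2/3) (z(H) = 1/(-323 + (5/3 - 1/3*(-25) - 1/3*(-25)*H**2)) = 1/(-323 + (5/3 + 25/3 + 25*H**2/3)) = 1/(-323 + (10 + 25*H**2/3)) = 1/(-313 + 25*H**2/3))
-103620 + z(-290) = -103620 + 3/(-939 + 25*(-290)**2) = -103620 + 3/(-939 + 25*84100) = -103620 + 3/(-939 + 2102500) = -103620 + 3/2101561 = -217763750817/2101561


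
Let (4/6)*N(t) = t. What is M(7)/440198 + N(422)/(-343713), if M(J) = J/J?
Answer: -92767207/50433925058 ≈ -0.0018394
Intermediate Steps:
M(J) = 1
N(t) = 3*t/2
M(7)/440198 + N(422)/(-343713) = 1/440198 + ((3/2)*422)/(-343713) = 1*(1/440198) + 633*(-1/343713) = 1/440198 - 211/114571 = -92767207/50433925058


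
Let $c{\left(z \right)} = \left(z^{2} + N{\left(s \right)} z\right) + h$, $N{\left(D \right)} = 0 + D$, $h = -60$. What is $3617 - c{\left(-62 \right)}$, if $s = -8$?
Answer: $-663$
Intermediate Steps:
$N{\left(D \right)} = D$
$c{\left(z \right)} = -60 + z^{2} - 8 z$ ($c{\left(z \right)} = \left(z^{2} - 8 z\right) - 60 = -60 + z^{2} - 8 z$)
$3617 - c{\left(-62 \right)} = 3617 - \left(-60 + \left(-62\right)^{2} - -496\right) = 3617 - \left(-60 + 3844 + 496\right) = 3617 - 4280 = -663$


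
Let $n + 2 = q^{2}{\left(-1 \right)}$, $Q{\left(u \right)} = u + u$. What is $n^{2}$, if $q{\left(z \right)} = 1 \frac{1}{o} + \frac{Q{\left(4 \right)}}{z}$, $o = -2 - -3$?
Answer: $2209$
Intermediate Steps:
$o = 1$ ($o = -2 + 3 = 1$)
$Q{\left(u \right)} = 2 u$
$q{\left(z \right)} = 1 + \frac{8}{z}$ ($q{\left(z \right)} = 1 \cdot 1^{-1} + \frac{2 \cdot 4}{z} = 1 \cdot 1 + \frac{8}{z} = 1 + \frac{8}{z}$)
$n = 47$ ($n = -2 + \left(\frac{8 - 1}{-1}\right)^{2} = -2 + \left(\left(-1\right) 7\right)^{2} = -2 + \left(-7\right)^{2} = -2 + 49 = 47$)
$n^{2} = 47^{2} = 2209$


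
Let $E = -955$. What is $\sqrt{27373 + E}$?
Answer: $\sqrt{26418} \approx 162.54$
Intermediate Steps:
$\sqrt{27373 + E} = \sqrt{27373 - 955} = \sqrt{26418}$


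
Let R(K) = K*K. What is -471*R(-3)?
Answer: -4239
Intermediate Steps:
R(K) = K**2
-471*R(-3) = -471*(-3)**2 = -471*9 = -4239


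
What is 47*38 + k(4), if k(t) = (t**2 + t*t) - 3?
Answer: 1815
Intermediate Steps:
k(t) = -3 + 2*t**2 (k(t) = (t**2 + t**2) - 3 = 2*t**2 - 3 = -3 + 2*t**2)
47*38 + k(4) = 47*38 + (-3 + 2*4**2) = 1786 + (-3 + 2*16) = 1786 + (-3 + 32) = 1786 + 29 = 1815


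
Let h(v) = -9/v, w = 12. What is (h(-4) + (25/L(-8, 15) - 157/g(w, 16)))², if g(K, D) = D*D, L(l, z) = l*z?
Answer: 1203409/589824 ≈ 2.0403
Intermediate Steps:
g(K, D) = D²
(h(-4) + (25/L(-8, 15) - 157/g(w, 16)))² = (-9/(-4) + (25/((-8*15)) - 157/(16²)))² = (-9*(-¼) + (25/(-120) - 157/256))² = (9/4 + (25*(-1/120) - 157*1/256))² = (9/4 + (-5/24 - 157/256))² = (9/4 - 631/768)² = (1097/768)² = 1203409/589824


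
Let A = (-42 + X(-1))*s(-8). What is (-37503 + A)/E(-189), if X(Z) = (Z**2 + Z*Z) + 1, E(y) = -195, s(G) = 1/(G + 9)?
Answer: 12514/65 ≈ 192.52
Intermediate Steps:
s(G) = 1/(9 + G)
X(Z) = 1 + 2*Z**2 (X(Z) = (Z**2 + Z**2) + 1 = 2*Z**2 + 1 = 1 + 2*Z**2)
A = -39 (A = (-42 + (1 + 2*(-1)**2))/(9 - 8) = (-42 + (1 + 2*1))/1 = (-42 + (1 + 2))*1 = (-42 + 3)*1 = -39*1 = -39)
(-37503 + A)/E(-189) = (-37503 - 39)/(-195) = -37542*(-1/195) = 12514/65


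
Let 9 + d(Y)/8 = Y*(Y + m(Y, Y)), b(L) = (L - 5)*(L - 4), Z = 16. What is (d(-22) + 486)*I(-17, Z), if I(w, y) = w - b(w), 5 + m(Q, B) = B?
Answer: -4329202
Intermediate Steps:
m(Q, B) = -5 + B
b(L) = (-5 + L)*(-4 + L)
d(Y) = -72 + 8*Y*(-5 + 2*Y) (d(Y) = -72 + 8*(Y*(Y + (-5 + Y))) = -72 + 8*(Y*(-5 + 2*Y)) = -72 + 8*Y*(-5 + 2*Y))
I(w, y) = -20 - w**2 + 10*w (I(w, y) = w - (20 + w**2 - 9*w) = w + (-20 - w**2 + 9*w) = -20 - w**2 + 10*w)
(d(-22) + 486)*I(-17, Z) = ((-72 - 40*(-22) + 16*(-22)**2) + 486)*(-20 - 1*(-17)**2 + 10*(-17)) = ((-72 + 880 + 16*484) + 486)*(-20 - 1*289 - 170) = ((-72 + 880 + 7744) + 486)*(-20 - 289 - 170) = (8552 + 486)*(-479) = 9038*(-479) = -4329202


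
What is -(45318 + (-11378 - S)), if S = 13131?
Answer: -20809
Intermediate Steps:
-(45318 + (-11378 - S)) = -(45318 + (-11378 - 1*13131)) = -(45318 + (-11378 - 13131)) = -(45318 - 24509) = -1*20809 = -20809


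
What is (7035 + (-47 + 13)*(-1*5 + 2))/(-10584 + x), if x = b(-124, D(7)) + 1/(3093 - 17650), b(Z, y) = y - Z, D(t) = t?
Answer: -103893309/152164322 ≈ -0.68277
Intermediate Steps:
x = 1906966/14557 (x = (7 - 1*(-124)) + 1/(3093 - 17650) = (7 + 124) + 1/(-14557) = 131 - 1/14557 = 1906966/14557 ≈ 131.00)
(7035 + (-47 + 13)*(-1*5 + 2))/(-10584 + x) = (7035 + (-47 + 13)*(-1*5 + 2))/(-10584 + 1906966/14557) = (7035 - 34*(-5 + 2))/(-152164322/14557) = (7035 - 34*(-3))*(-14557/152164322) = (7035 + 102)*(-14557/152164322) = 7137*(-14557/152164322) = -103893309/152164322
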